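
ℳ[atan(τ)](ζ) -pi*sec(pi*ζ/2)/(2*ζ)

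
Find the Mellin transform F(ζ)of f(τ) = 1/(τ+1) pi * csc(pi * ζ)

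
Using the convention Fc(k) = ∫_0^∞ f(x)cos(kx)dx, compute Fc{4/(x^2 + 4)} pi*exp(-2*k)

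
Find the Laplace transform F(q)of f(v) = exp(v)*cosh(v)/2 (q - 1)/(2*q*(q - 2))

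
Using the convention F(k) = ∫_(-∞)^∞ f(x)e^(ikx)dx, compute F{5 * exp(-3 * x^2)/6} 5 * sqrt(3) * sqrt(pi) * exp(-k^2/12)/18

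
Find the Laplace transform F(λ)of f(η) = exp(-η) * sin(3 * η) 3/((λ + 1)^2 + 9)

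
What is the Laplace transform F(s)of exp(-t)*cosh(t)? (s + 1)/(s*(s + 2))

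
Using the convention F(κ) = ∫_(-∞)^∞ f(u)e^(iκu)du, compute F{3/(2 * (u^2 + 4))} 3 * pi * exp(-2 * Abs(κ))/4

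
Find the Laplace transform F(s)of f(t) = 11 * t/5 11/(5 * s^2)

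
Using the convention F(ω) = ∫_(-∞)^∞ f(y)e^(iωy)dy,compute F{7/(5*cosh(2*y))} 7*pi/(10*cosh(pi*ω/4))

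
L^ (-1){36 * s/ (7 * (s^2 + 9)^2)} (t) 6 * t * sin (3 * t)/7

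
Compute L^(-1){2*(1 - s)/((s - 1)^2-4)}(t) -2*exp(t)*cosh(2*t)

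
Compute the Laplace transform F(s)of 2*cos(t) 2*s/(s^2 + 1)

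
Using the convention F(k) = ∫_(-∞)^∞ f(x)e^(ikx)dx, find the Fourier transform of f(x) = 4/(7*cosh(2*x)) 2*pi/(7*cosh(pi*k/4))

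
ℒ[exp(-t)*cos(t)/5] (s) (s+1)/(5*((s+1)^2+1))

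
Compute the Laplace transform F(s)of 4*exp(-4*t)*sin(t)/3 4/(3*((s + 4)^2 + 1))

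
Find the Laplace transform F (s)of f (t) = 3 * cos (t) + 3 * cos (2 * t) 3 * s/ (s^2 + 1) + 3 * s/ (s^2 + 4)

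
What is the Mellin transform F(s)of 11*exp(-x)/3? 11*gamma(s)/3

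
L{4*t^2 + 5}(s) 5/s + 8/s^3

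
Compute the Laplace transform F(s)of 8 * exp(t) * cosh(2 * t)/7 8 * (s - 1)/(7 * ((s - 1)^2 - 4))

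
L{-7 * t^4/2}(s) -84/s^5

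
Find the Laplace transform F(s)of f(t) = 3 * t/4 3/(4 * s^2)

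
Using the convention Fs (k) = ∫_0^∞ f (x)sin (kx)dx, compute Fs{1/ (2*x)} pi/4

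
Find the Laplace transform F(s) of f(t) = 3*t 3/s^2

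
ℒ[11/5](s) 11/(5*s)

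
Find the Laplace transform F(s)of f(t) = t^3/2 3/s^4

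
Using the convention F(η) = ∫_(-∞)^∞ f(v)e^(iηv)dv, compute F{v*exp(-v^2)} I*sqrt(pi)*η*exp(-η^2/4)/2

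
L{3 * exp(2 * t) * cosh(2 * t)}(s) 3 * (s - 2)/(s * (s - 4))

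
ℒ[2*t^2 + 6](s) 6/s + 4/s^3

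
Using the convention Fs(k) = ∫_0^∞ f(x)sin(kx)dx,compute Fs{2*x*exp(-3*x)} 12*k/(k^2 + 9)^2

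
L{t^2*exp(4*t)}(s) 2/(s - 4)^3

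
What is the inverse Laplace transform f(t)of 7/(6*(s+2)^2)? 7*t*exp(-2*t)/6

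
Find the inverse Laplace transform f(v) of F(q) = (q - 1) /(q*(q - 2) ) exp(v)*cosh(v) 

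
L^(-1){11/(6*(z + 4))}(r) 11*exp(-4*r)/6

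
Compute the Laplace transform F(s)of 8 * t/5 8/(5 * s^2)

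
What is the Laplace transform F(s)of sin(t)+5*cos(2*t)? 5*s/(s^2+4)+1/(s^2+1)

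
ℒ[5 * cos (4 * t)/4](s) 5 * s/ (4 * (s^2 + 16))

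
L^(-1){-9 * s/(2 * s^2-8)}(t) -9 * cosh(2 * t)/2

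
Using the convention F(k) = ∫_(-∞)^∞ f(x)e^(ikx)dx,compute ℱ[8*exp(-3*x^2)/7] 8*sqrt(3)*sqrt(pi)*exp(-k^2/12)/21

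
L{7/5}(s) 7/(5 * s)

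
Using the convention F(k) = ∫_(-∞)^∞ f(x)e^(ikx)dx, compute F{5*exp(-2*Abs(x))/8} 5/(2*(k^2+4))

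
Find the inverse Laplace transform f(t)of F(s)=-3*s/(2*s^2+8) -3*cos(2*t)/2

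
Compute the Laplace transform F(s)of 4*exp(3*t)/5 4/(5*(s - 3))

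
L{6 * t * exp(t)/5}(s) 6/(5 * (s - 1)^2)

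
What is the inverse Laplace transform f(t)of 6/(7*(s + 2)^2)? 6*t*exp(-2*t)/7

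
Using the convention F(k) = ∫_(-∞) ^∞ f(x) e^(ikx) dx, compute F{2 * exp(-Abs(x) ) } 4/(k^2 + 1) 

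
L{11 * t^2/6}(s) 11/(3 * s^3)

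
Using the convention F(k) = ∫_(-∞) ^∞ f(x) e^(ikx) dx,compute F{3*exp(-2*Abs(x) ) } 12/(k^2+4) 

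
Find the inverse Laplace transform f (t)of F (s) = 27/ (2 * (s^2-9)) 9 * sinh (3 * t)/2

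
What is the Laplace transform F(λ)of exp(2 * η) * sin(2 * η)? 2/((λ - 2)^2 + 4)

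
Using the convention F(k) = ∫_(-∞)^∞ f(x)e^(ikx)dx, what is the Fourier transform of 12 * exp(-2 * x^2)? 6 * sqrt(2) * sqrt(pi) * exp(-k^2/8)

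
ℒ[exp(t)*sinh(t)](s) 1/(s*(s - 2))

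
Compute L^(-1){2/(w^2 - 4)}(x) sinh(2 * x)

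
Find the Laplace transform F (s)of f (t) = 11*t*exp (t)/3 11/ (3*(s - 1)^2)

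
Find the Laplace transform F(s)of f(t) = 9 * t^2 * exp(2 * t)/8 9/(4 * (s - 2)^3)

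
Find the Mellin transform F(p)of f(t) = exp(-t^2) gamma(p/2)/2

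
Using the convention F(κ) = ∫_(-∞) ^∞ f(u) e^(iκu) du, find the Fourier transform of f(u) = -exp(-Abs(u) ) -2/(κ^2+1) 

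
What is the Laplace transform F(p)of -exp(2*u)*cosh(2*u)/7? (2 - p)/(7*p*(p - 4))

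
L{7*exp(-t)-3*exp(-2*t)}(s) 7/(s + 1)-3/(s + 2)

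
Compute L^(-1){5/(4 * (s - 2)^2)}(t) 5 * t * exp(2 * t)/4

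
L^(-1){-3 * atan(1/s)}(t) -3 * sin(t)/t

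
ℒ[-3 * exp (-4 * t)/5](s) -3/ (5 * s + 20)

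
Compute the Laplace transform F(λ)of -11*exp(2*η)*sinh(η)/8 -11/(8*(λ - 2)^2 - 8)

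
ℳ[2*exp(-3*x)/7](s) 2*gamma(s)/(7*3^s)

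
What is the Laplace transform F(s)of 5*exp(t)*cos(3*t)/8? 5*(s - 1)/(8*((s - 1)^2+9))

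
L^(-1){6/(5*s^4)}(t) t^3/5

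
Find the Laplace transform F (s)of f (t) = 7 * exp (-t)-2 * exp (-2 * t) 7/ (s + 1)-2/ (s + 2)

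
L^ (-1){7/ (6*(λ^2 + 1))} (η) 7*sin (η)/6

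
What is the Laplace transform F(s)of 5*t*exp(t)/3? 5/(3*(s - 1)^2)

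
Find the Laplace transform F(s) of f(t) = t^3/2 3/s^4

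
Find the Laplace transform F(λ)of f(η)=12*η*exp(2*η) 12/(λ - 2)^2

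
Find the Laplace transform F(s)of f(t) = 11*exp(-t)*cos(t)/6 11*(s + 1)/(6*((s + 1)^2 + 1))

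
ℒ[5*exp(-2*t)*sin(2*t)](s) 10/((s+2)^2+4)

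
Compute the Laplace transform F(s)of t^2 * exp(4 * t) 2/(s - 4)^3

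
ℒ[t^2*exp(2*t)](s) 2/(s - 2)^3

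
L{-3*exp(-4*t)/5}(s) -3/(5*s + 20)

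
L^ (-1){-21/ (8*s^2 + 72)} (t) -7*sin (3*t)/8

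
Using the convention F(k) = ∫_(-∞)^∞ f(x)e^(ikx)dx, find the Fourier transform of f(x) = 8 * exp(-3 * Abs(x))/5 48/(5 * (k^2 + 9))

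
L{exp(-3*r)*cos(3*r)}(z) (z + 3)/((z + 3)^2 + 9)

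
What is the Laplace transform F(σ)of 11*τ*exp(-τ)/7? 11/(7*(σ+1)^2)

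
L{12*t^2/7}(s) 24/(7*s^3)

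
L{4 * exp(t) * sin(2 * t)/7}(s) 8/(7 * ((s - 1)^2 + 4))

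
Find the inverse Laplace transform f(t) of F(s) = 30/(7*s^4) 5*t^3/7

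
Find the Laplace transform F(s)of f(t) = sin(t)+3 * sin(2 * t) 6/(s^2+4)+1/(s^2+1)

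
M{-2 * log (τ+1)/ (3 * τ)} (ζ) 2 * pi * csc (pi * ζ)/ (3 * (ζ - 1))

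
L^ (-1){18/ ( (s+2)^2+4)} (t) 9 * exp (-2 * t) * sin (2 * t)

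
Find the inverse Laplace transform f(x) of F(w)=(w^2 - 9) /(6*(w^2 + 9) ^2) x*cos(3*x) /6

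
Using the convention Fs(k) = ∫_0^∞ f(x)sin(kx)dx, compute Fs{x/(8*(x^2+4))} pi*exp(-2*k)/16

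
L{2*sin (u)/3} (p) 2/ (3*(p^2 + 1))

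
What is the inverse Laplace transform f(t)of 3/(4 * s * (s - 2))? 3 * exp(t) * sinh(t)/4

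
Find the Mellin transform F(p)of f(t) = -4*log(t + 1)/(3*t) 4*pi*csc(pi*p)/(3*(p - 1))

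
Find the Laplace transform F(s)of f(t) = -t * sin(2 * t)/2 -2 * s/(s^2 + 4)^2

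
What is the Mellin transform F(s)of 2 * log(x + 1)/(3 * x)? -2 * pi * csc(pi * s)/(3 * s - 3)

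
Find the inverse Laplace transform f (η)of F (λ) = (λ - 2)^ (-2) η*exp (2*η)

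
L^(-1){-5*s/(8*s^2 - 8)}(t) -5*cosh(t)/8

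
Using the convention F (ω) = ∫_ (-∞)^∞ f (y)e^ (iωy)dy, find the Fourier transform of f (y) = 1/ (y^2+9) pi*exp (-3*Abs (ω))/3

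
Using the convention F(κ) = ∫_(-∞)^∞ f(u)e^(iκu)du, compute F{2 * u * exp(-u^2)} I * sqrt(pi) * κ * exp(-κ^2/4)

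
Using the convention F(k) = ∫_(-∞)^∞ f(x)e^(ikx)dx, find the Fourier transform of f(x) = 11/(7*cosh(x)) 11*pi/(7*cosh(pi*k/2))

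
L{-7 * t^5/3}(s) -280/s^6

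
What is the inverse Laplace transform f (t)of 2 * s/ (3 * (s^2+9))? 2 * cos (3 * t)/3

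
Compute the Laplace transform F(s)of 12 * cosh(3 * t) 12 * s/(s^2 - 9)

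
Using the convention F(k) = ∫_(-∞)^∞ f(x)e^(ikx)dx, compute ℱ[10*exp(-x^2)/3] 10*sqrt(pi)*exp(-k^2/4)/3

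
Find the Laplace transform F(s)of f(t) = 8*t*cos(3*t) 8*(s^2 - 9)/(s^2 + 9)^2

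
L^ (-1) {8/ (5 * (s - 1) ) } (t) 8 * exp (t) /5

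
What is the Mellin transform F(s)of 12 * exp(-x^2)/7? 6 * gamma(s/2)/7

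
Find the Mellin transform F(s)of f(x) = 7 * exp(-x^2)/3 7 * gamma(s/2)/6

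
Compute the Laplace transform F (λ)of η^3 6/λ^4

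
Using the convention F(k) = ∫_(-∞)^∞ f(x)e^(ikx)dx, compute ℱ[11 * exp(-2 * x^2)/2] 11 * sqrt(2) * sqrt(pi) * exp(-k^2/8)/4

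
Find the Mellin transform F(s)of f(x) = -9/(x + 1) -9*pi*csc(pi*s)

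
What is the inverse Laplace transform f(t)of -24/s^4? -4*t^3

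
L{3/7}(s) 3/(7 * s)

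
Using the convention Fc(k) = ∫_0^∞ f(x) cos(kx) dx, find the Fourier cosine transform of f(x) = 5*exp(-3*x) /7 15/(7*(k^2 + 9) ) 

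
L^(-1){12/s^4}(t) 2 * t^3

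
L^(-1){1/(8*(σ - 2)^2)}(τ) τ*exp(2*τ)/8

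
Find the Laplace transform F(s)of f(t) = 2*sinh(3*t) 6/(s^2 - 9)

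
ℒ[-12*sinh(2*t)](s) -24/(s^2 - 4)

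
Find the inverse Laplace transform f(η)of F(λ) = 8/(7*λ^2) 8*η/7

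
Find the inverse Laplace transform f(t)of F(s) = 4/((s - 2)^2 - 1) 4 * exp(2 * t) * sinh(t)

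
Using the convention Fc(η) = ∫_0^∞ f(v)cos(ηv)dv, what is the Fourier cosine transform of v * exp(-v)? (1 - η^2)/(η^2 + 1)^2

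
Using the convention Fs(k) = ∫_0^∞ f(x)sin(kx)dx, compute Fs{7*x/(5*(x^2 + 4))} 7*pi*exp(-2*k)/10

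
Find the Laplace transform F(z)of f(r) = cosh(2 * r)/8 z/(8 * (z^2-4))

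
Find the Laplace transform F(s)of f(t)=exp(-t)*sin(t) 1/((s + 1)^2 + 1)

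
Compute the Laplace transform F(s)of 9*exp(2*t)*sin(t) 9/((s - 2)^2 + 1)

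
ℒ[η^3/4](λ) 3/(2*λ^4)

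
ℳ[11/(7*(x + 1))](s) 11*pi*csc(pi*s)/7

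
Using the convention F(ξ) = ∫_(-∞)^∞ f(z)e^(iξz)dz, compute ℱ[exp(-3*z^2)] sqrt(3)*sqrt(pi)*exp(-ξ^2/12)/3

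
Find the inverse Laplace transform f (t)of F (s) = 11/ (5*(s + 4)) 11*exp (-4*t)/5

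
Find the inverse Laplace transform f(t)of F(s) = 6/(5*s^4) t^3/5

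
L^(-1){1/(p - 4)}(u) exp(4 * u)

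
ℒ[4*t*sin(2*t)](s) 16*s/(s^2 + 4)^2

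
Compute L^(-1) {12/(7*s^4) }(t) 2*t^3/7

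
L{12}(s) 12/s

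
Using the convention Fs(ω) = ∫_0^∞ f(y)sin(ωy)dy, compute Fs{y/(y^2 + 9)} pi*exp(-3*ω)/2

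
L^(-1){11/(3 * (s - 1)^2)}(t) 11 * t * exp(t)/3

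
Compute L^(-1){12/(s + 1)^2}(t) 12*t*exp(-t)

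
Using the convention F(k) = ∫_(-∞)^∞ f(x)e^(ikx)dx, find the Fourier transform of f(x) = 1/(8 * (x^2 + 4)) pi * exp(-2 * Abs(k))/16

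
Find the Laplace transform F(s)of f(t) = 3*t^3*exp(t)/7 18/(7*(s - 1)^4)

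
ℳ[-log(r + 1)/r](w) pi * csc(pi * w)/(w - 1)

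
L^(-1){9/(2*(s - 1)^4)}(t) 3*t^3*exp(t)/4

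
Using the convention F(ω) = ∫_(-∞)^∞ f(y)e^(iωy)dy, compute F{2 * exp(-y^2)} 2 * sqrt(pi) * exp(-ω^2/4)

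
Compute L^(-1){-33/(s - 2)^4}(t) -11 * t^3 * exp(2 * t)/2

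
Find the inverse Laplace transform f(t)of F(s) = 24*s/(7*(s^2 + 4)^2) 6*t*sin(2*t)/7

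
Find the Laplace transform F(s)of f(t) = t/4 1/(4*s^2)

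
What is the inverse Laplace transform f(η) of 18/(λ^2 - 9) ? 6 * sinh(3 * η) 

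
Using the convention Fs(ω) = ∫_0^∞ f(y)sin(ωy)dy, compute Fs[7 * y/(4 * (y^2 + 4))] 7 * pi * exp(-2 * ω)/8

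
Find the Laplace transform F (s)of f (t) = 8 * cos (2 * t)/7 8 * s/ (7 * (s^2 + 4))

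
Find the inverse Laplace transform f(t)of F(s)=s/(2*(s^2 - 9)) cosh(3*t)/2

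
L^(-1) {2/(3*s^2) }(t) 2*t/3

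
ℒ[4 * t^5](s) 480/s^6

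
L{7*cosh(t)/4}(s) 7*s/(4*(s^2-1))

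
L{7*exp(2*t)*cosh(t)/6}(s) 7*(s - 2)/(6*((s - 2)^2 - 1))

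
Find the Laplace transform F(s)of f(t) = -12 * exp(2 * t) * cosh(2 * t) 12 * (2 - s)/(s * (s - 4))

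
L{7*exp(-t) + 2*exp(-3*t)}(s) 7/(s + 1) + 2/(s + 3)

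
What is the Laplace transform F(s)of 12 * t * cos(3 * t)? 12 * (s^2-9)/(s^2 + 9)^2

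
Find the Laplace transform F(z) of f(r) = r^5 120/z^6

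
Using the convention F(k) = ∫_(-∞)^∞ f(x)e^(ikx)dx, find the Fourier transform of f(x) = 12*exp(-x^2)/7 12*sqrt(pi)*exp(-k^2/4)/7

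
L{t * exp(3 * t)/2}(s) 1/(2 * (s - 3)^2)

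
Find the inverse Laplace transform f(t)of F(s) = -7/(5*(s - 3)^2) -7*t*exp(3*t)/5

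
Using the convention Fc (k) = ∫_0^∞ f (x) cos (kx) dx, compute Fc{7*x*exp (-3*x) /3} 7*(9 - k^2) / (3*(k^2 + 9) ^2) 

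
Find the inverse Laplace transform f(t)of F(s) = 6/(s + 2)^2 6 * t * exp(-2 * t)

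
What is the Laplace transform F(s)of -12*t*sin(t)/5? -24*s/(5*(s^2 + 1)^2)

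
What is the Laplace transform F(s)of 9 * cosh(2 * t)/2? 9 * s/(2 * (s^2 - 4))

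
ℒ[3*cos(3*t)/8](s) 3*s/(8*(s^2+9))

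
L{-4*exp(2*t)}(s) -4/(s - 2)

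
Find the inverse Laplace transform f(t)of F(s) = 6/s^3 3*t^2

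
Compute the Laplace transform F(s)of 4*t 4/s^2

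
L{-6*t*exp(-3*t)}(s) -6/(s + 3)^2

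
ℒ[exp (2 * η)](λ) 1/ (λ - 2)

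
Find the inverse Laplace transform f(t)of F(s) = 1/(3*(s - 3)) exp(3*t)/3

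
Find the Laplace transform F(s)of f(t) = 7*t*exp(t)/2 7/(2*(s - 1)^2)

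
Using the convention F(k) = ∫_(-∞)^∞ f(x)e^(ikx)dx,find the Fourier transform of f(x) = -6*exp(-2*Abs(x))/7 -24/(7*k^2 + 28)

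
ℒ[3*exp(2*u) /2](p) 3/(2*(p - 2) ) 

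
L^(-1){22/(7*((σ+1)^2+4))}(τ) 11*exp(-τ)*sin(2*τ)/7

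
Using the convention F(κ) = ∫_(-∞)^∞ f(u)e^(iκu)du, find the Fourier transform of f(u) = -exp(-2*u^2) -sqrt(2)*sqrt(pi)*exp(-κ^2/8)/2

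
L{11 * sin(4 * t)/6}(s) 22/(3 * (s^2 + 16))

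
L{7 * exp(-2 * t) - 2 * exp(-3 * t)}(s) 7/(s + 2) - 2/(s + 3)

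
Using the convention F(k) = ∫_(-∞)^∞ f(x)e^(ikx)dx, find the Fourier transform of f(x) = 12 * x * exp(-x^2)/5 6 * I * sqrt(pi) * k * exp(-k^2/4)/5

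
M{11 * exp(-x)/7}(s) 11 * gamma(s)/7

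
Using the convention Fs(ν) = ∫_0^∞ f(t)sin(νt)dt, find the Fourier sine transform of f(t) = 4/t 2*pi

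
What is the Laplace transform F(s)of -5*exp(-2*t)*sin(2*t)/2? -5/((s + 2)^2 + 4)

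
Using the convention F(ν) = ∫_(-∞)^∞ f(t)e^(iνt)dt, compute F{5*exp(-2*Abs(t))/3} 20/(3*(ν^2 + 4))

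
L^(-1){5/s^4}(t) 5*t^3/6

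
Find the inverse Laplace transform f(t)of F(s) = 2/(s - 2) 2*exp(2*t)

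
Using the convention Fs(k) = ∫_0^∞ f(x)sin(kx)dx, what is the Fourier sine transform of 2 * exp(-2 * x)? 2 * k/(k^2 + 4)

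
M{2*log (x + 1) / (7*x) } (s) -2*pi*csc (pi*s) / (7*s - 7) 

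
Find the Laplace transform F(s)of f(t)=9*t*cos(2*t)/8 9*(s^2 - 4)/(8*(s^2 + 4)^2)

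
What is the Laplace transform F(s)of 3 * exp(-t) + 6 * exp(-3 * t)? 6/(s + 3) + 3/(s + 1)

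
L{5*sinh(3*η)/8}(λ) 15/(8*(λ^2-9))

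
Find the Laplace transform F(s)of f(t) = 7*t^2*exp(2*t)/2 7/(s - 2)^3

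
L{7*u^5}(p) 840/p^6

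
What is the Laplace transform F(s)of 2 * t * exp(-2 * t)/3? 2/(3 * (s + 2)^2)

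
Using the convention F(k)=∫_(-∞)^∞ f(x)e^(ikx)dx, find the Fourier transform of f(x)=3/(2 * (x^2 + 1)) 3 * pi * exp(-Abs(k))/2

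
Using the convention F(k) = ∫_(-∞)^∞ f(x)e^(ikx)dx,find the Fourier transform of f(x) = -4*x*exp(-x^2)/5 -2*I*sqrt(pi)*k*exp(-k^2/4)/5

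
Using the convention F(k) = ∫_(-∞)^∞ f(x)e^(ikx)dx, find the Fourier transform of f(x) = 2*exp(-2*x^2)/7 sqrt(2)*sqrt(pi)*exp(-k^2/8)/7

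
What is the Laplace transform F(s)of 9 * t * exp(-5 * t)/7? 9/(7 * (s+5)^2)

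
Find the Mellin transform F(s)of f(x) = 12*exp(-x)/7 12*gamma(s)/7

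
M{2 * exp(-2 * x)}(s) 2^(1 - s) * gamma(s)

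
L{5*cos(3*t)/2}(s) 5*s/(2*(s^2 + 9))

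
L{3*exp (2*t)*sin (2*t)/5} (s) 6/ (5*( (s - 2)^2 + 4))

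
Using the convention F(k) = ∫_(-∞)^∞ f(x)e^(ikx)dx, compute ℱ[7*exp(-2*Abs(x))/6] 14/(3*(k^2 + 4))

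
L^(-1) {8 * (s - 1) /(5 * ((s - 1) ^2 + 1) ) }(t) 8 * exp(t) * cos(t) /5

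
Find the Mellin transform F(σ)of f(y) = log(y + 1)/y -pi * csc(pi * σ)/(σ - 1)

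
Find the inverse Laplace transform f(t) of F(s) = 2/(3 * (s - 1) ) 2 * exp(t) /3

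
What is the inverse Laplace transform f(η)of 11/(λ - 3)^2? 11 * η * exp(3 * η)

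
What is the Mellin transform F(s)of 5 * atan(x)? -5 * pi * sec(pi * s/2)/(2 * s)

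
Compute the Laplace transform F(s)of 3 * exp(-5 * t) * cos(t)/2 3 * (s + 5)/(2 * ((s + 5)^2 + 1))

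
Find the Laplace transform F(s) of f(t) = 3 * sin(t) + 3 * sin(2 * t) 6/(s^2 + 4) + 3/(s^2 + 1) 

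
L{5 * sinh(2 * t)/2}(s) 5/(s^2 - 4)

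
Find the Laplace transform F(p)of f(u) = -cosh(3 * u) -p/(p^2 - 9)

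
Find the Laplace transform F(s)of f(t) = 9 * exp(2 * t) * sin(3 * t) 27/((s - 2)^2 + 9)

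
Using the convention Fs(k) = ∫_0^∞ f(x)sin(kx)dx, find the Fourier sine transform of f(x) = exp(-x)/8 k/(8*(k^2+1))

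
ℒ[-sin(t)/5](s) -1/(5 * s^2 + 5)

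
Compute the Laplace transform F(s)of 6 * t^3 36/s^4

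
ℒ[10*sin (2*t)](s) 20/ (s^2 + 4)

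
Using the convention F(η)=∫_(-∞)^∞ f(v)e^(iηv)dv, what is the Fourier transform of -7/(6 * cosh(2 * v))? -7 * pi/(12 * cosh(pi * η/4))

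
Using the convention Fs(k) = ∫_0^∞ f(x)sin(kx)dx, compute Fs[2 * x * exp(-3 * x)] 12 * k/(k^2 + 9)^2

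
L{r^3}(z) 6/z^4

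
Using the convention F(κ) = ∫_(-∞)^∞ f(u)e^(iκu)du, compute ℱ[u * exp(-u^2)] I * sqrt(pi) * κ * exp(-κ^2/4)/2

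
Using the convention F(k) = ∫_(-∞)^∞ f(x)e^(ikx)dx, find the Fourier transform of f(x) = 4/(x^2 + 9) 4*pi*exp(-3*Abs(k))/3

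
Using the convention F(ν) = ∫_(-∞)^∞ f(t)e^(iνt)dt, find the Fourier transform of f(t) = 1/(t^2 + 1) pi * exp(-Abs(ν))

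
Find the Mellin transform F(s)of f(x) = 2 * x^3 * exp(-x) 2 * gamma(s + 3)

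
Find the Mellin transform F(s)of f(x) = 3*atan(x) -3*pi*sec(pi*s/2)/(2*s)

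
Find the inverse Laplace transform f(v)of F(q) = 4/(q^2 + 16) sin(4 * v)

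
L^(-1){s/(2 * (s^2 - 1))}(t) cosh(t)/2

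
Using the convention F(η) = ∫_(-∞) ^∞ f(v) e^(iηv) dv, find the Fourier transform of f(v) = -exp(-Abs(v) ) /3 -2/(3 * η^2+3) 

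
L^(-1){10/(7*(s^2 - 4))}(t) 5*sinh(2*t)/7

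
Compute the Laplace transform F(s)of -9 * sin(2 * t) -18/(s^2 + 4)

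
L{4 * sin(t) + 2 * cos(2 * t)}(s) 2 * s/(s^2 + 4) + 4/(s^2 + 1)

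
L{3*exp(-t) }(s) 3/(s + 1) 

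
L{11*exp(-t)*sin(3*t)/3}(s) 11/((s + 1)^2 + 9)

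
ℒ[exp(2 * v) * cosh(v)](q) (q - 2)/((q - 2)^2 - 1)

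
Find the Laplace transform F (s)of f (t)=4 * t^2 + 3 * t 8/s^3 + 3/s^2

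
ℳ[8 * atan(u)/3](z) -4 * pi * sec(pi * z/2)/(3 * z)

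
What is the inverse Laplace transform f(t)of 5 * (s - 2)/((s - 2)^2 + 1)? 5 * exp(2 * t) * cos(t)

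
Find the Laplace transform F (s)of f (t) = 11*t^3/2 33/s^4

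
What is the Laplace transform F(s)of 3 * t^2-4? 6/s^3-4/s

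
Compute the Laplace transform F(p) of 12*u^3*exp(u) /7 72/(7*(p - 1) ^4) 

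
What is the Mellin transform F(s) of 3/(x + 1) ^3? 3*pi*(s - 2)*(s - 1) /(2*sin(pi*s) ) 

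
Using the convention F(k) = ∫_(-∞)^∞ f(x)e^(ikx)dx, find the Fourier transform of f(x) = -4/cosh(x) -4*pi/cosh(pi*k/2)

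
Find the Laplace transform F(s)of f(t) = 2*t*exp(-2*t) 2/(s + 2)^2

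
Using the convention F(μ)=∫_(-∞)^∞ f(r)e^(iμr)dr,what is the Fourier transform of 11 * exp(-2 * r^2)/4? 11 * sqrt(2) * sqrt(pi) * exp(-μ^2/8)/8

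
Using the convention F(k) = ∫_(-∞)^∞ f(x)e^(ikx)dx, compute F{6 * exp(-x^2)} 6 * sqrt(pi) * exp(-k^2/4)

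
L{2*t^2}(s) 4/s^3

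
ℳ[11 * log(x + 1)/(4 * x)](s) -11 * pi * csc(pi * s)/(4 * s - 4)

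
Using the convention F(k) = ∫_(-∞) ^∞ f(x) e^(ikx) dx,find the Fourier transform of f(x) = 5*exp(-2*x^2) 5*sqrt(2)*sqrt(pi)*exp(-k^2/8) /2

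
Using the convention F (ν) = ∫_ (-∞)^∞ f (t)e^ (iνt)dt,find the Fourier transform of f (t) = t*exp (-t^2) I*sqrt (pi)*ν*exp (-ν^2/4)/2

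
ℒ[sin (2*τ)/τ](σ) atan (2/σ)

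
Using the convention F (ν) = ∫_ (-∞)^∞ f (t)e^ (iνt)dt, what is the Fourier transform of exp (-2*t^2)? sqrt (2)*sqrt (pi)*exp (-ν^2/8)/2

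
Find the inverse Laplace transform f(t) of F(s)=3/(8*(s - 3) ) 3*exp(3*t) /8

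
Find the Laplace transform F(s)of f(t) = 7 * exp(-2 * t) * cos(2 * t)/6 7 * (s + 2)/(6 * ((s + 2)^2 + 4))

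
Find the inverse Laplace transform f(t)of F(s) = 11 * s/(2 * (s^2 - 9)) 11 * cosh(3 * t)/2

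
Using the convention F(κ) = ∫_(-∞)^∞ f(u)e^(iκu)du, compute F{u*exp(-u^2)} I*sqrt(pi)*κ*exp(-κ^2/4)/2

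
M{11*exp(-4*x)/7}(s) 11*gamma(s)/(7*4^s)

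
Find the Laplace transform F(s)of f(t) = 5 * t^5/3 200/s^6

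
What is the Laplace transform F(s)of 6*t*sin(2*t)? 24*s/(s^2 + 4)^2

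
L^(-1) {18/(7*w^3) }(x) 9*x^2/7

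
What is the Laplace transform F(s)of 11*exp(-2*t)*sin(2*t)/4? 11/(2*((s + 2)^2 + 4))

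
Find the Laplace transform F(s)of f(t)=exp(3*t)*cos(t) (s - 3)/((s - 3)^2+1)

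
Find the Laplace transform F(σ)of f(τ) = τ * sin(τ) 2 * σ/(σ^2 + 1)^2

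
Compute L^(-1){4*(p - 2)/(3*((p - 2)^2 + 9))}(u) 4*exp(2*u)*cos(3*u)/3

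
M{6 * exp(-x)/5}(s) 6 * gamma(s)/5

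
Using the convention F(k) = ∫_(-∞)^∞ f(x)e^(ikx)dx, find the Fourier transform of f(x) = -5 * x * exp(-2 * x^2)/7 -5 * sqrt(2) * I * sqrt(pi) * k * exp(-k^2/8)/56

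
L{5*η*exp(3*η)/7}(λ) 5/(7*(λ - 3)^2)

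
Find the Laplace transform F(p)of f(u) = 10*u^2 20/p^3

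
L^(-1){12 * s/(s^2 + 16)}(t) 12 * cos(4 * t)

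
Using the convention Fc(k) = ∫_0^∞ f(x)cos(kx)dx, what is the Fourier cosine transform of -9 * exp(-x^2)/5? -9 * sqrt(pi) * exp(-k^2/4)/10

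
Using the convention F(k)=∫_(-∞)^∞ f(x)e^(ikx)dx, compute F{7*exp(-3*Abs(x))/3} 14/(k^2+9)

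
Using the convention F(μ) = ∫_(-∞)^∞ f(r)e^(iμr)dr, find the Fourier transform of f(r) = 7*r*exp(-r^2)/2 7*I*sqrt(pi)*μ*exp(-μ^2/4)/4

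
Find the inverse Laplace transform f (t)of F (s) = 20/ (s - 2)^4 10 * t^3 * exp (2 * t)/3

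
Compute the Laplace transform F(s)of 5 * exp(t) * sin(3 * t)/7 15/(7 * ((s - 1)^2 + 9))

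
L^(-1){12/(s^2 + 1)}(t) 12*sin(t)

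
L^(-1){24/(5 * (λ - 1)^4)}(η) 4 * η^3 * exp(η)/5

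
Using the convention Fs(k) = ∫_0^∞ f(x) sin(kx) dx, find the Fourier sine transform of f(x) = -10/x -5 * pi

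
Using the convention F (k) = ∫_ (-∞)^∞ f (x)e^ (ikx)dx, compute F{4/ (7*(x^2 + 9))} 4*pi*exp (-3*Abs (k))/21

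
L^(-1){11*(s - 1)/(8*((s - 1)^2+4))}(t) 11*exp(t)*cos(2*t)/8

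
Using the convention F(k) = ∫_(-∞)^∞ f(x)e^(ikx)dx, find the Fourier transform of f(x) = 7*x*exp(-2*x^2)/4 7*sqrt(2)*I*sqrt(pi)*k*exp(-k^2/8)/32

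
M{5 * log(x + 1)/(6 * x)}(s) -5 * pi * csc(pi * s)/(6 * s - 6)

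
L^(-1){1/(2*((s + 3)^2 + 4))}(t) exp(-3*t)*sin(2*t)/4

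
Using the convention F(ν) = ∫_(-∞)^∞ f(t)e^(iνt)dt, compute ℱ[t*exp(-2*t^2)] sqrt(2)*I*sqrt(pi)*ν*exp(-ν^2/8)/8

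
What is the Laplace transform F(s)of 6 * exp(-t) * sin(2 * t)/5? 12/(5 * ((s + 1)^2 + 4))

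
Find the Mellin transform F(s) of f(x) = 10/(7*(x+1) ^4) 5*gamma(s)*gamma(4 - s) /21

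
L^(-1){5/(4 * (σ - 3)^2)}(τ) 5 * τ * exp(3 * τ)/4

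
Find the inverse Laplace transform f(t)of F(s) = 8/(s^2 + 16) 2 * sin(4 * t)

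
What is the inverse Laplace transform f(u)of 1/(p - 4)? exp(4*u)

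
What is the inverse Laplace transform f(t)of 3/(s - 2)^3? 3*t^2*exp(2*t)/2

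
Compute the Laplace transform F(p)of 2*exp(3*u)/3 2/(3*(p - 3))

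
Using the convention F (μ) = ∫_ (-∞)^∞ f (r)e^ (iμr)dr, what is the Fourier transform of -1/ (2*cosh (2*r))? -pi/ (4*cosh (pi*μ/4))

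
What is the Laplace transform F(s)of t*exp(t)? (s - 1)^(-2)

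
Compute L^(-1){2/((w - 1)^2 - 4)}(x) exp(x) * sinh(2 * x)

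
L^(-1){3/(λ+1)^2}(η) 3*η*exp(-η)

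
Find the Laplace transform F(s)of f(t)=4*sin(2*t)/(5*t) 4*atan(2/s)/5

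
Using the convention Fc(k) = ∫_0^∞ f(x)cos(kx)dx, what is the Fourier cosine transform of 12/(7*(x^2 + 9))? 2*pi*exp(-3*k)/7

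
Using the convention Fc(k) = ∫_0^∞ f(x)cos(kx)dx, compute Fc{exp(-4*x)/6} 2/(3*(k^2 + 16))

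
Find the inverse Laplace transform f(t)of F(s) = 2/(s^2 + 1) 2*sin(t)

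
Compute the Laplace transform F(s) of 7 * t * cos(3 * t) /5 7 * (s^2 - 9) /(5 * (s^2+9) ^2) 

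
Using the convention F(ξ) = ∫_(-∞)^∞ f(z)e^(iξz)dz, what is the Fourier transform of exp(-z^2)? sqrt(pi) * exp(-ξ^2/4)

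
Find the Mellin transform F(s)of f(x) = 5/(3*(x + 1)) 5*pi*csc(pi*s)/3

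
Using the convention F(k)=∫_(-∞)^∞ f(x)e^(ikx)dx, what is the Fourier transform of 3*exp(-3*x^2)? sqrt(3)*sqrt(pi)*exp(-k^2/12)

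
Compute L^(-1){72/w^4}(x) 12 * x^3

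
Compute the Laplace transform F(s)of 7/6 7/(6*s)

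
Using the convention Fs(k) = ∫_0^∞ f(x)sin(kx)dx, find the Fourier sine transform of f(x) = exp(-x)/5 k/(5*(k^2 + 1))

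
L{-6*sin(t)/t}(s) -6*atan(1/s)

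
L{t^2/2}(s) s^(-3)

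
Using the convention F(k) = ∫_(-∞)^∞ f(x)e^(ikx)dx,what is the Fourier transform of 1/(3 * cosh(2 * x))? pi/(6 * cosh(pi * k/4))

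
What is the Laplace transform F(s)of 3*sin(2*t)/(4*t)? 3*atan(2/s)/4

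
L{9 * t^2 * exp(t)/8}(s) 9/(4 * (s - 1)^3)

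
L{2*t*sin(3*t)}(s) 12*s/(s^2 + 9)^2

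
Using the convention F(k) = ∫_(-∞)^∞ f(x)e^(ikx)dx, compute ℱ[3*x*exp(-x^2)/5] 3*I*sqrt(pi)*k*exp(-k^2/4)/10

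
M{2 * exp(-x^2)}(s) gamma(s/2)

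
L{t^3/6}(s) s^(-4)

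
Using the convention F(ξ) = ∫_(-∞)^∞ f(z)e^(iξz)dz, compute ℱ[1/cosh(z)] pi/cosh(pi*ξ/2)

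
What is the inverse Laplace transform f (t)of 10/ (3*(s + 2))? 10*exp (-2*t)/3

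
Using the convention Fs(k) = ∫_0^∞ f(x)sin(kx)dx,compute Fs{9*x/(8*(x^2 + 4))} 9*pi*exp(-2*k)/16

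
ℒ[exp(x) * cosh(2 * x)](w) (w - 1)/((w - 1)^2-4)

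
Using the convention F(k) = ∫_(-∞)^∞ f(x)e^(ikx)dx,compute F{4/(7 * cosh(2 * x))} 2 * pi/(7 * cosh(pi * k/4))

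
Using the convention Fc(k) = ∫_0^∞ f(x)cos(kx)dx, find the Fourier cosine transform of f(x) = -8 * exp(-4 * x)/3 -32/(3 * k^2 + 48)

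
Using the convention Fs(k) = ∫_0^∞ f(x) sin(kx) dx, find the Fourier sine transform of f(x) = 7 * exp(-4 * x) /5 7 * k/(5 * (k^2 + 16) ) 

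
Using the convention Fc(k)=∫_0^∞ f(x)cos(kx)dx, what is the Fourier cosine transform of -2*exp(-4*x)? -8/(k^2 + 16)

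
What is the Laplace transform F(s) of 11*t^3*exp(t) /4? 33/(2*(s - 1) ^4) 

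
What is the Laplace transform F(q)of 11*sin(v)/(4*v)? 11*atan(1/q)/4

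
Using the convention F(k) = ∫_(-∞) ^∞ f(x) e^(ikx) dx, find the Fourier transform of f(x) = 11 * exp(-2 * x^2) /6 11 * sqrt(2) * sqrt(pi) * exp(-k^2/8) /12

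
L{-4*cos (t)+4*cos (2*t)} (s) 4*s/ (s^2+4) - 4*s/ (s^2+1)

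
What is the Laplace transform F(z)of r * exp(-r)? (z + 1)^(-2)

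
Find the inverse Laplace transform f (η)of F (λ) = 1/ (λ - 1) exp (η)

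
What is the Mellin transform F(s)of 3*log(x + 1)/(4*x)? -3*pi*csc(pi*s)/(4*s - 4)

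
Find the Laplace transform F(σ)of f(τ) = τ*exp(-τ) (σ+1)^(-2)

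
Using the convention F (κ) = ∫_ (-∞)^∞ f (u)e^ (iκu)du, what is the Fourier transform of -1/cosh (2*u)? -pi/ (2*cosh (pi*κ/4))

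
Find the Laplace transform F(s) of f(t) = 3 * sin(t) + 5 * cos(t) 5 * s/(s^2 + 1) + 3/(s^2 + 1) 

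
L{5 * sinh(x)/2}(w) 5/(2 * (w^2 - 1))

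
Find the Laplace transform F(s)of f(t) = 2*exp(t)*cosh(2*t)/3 2*(s - 1)/(3*((s - 1)^2 - 4))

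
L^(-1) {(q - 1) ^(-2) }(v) v * exp(v) 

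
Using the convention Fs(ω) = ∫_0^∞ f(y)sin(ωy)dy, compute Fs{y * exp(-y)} 2 * ω/(ω^2 + 1)^2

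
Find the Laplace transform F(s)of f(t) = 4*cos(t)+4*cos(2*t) 4*s/(s^2+4)+4*s/(s^2+1)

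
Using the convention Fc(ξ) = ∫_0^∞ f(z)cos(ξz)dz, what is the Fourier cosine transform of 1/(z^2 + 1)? pi*exp(-ξ)/2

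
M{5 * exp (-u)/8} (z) 5 * gamma (z)/8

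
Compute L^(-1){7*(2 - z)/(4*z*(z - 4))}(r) -7*exp(2*r)*cosh(2*r)/4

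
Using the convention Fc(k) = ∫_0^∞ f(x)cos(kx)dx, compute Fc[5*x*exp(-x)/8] 5*(1 - k^2)/(8*(k^2 + 1)^2)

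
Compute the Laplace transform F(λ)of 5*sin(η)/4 5/(4*(λ^2 + 1))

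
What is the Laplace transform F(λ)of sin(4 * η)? 4/(λ^2 + 16)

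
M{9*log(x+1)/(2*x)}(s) -9*pi*csc(pi*s)/(2*s - 2)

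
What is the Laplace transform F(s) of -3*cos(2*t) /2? -3*s/(2*s^2 + 8) 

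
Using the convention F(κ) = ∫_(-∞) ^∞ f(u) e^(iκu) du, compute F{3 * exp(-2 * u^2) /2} 3 * sqrt(2) * sqrt(pi) * exp(-κ^2/8) /4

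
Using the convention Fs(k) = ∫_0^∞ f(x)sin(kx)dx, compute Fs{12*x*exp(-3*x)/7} 72*k/(7*(k^2 + 9)^2)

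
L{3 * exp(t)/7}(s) 3/(7 * (s - 1))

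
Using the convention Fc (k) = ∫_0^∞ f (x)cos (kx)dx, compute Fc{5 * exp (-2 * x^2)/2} 5 * sqrt (2) * sqrt (pi) * exp (-k^2/8)/8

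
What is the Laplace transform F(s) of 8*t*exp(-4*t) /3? 8/(3*(s + 4) ^2) 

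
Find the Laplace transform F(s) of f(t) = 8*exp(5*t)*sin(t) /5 8/(5*((s - 5) ^2 + 1) ) 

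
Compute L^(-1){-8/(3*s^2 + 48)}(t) -2*sin(4*t)/3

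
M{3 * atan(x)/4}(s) -3 * pi * sec(pi * s/2)/(8 * s)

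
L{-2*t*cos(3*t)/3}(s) 2*(9 - s^2)/(3*(s^2 + 9)^2)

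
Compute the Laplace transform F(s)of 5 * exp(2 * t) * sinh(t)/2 5/(2 * ((s - 2)^2 - 1))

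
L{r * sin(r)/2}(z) z/(z^2 + 1)^2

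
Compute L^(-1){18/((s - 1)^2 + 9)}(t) 6*exp(t)*sin(3*t)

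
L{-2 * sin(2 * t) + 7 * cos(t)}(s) 7 * s/(s^2 + 1) - 4/(s^2 + 4)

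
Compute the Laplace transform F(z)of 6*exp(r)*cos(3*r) 6*(z - 1)/((z - 1)^2 + 9)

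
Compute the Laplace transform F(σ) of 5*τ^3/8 15/(4*σ^4) 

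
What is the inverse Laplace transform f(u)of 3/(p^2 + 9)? sin(3*u)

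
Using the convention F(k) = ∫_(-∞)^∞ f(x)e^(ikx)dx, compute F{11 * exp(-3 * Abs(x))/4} 33/(2 * (k^2 + 9))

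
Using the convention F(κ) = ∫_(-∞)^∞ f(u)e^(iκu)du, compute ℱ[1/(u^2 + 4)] pi * exp(-2 * Abs(κ))/2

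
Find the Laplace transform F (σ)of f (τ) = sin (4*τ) 4/ (σ^2+16)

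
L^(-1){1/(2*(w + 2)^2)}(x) x*exp(-2*x)/2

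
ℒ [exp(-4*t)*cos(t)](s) (s + 4) /((s + 4) ^2 + 1) 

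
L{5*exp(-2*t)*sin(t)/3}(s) 5/(3*((s+2)^2+1))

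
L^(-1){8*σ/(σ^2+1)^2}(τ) 4*τ*sin(τ)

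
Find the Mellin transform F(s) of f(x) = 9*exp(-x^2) 9*gamma(s/2) /2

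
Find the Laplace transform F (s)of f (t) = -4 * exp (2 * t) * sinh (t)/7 -4/ (7 * (s - 2)^2 - 7)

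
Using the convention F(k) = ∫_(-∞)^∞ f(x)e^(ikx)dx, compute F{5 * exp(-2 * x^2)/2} 5 * sqrt(2) * sqrt(pi) * exp(-k^2/8)/4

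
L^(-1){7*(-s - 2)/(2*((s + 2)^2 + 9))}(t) -7*exp(-2*t)*cos(3*t)/2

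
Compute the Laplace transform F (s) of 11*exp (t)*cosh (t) 11*(s - 1) / (s*(s - 2) ) 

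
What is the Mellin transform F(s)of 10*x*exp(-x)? 10*gamma(s + 1)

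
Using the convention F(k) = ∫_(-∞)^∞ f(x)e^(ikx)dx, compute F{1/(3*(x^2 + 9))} pi*exp(-3*Abs(k))/9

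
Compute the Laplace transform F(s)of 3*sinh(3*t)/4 9/(4*(s^2-9))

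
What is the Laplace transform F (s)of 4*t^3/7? 24/ (7*s^4)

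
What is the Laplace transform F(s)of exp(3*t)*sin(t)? 1/((s - 3)^2 + 1)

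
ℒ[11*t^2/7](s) 22/(7*s^3) 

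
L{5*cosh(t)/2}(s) 5*s/(2*(s^2 - 1))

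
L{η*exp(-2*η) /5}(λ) 1/(5*(λ + 2) ^2) 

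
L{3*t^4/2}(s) 36/s^5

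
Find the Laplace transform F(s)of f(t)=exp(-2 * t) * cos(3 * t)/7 (s + 2)/(7 * ((s + 2)^2 + 9))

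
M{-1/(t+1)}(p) -pi*csc(pi*p)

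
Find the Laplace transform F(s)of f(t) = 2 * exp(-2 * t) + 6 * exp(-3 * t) 6/(s + 3) + 2/(s + 2)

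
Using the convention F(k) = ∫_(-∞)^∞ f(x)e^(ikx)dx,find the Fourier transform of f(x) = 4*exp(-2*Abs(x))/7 16/(7*(k^2+4))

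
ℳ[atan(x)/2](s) -pi * sec(pi * s/2)/(4 * s)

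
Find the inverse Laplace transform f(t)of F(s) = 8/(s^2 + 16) 2 * sin(4 * t)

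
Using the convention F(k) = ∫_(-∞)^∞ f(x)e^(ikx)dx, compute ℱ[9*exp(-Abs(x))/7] 18/(7*(k^2 + 1))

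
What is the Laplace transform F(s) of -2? -2/s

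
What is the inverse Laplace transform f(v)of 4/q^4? 2*v^3/3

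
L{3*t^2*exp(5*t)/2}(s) 3/(s - 5)^3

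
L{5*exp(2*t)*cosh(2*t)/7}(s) 5*(s - 2)/(7*s*(s - 4))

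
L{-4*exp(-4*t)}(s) -4/(s + 4)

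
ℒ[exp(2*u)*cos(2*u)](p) (p - 2)/((p - 2)^2 + 4)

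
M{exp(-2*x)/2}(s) gamma(s)/(2*2^s)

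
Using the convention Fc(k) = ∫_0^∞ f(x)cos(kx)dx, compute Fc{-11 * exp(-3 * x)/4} -33/(4 * k^2 + 36)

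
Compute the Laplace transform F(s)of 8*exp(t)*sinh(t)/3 8/(3*s*(s - 2))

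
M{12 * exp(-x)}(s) 12 * gamma(s)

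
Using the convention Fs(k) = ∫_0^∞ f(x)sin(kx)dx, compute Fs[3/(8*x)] 3*pi/16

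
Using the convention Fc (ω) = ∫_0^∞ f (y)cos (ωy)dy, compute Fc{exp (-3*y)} 3/ (ω^2+9)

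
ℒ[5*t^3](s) 30/s^4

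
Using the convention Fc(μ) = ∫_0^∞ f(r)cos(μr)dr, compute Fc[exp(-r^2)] sqrt(pi)*exp(-μ^2/4)/2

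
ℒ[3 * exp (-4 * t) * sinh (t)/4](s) 3/ (4 * ( (s + 4)^2 - 1))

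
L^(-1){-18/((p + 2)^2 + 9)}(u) -6 * exp(-2 * u) * sin(3 * u)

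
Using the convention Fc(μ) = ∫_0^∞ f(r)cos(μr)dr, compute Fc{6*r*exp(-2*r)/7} 6*(4 - μ^2)/(7*(μ^2+4)^2)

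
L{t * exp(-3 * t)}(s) (s + 3)^(-2)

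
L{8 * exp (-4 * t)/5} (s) 8/ (5 * (s + 4))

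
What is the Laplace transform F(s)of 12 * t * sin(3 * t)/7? 72 * s/(7 * (s^2 + 9)^2)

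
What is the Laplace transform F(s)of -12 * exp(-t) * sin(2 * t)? -24/((s + 1)^2 + 4)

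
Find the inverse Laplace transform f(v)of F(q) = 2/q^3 v^2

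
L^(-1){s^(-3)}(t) t^2/2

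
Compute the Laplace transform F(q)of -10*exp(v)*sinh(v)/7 -10/(7*q*(q - 2))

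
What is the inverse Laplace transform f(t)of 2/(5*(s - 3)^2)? 2*t*exp(3*t)/5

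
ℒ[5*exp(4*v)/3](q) 5/(3*(q - 4))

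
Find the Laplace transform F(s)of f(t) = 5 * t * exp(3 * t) 5/(s - 3)^2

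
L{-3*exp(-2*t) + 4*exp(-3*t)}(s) 4/(s + 3) - 3/(s + 2)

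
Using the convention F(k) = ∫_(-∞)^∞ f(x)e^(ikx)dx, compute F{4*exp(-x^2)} 4*sqrt(pi)*exp(-k^2/4)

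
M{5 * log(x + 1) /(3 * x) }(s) -5 * pi * csc(pi * s) /(3 * s - 3) 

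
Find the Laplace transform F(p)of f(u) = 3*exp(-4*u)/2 3/(2*(p + 4))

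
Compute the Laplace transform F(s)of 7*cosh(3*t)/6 7*s/(6*(s^2 - 9))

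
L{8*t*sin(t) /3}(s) 16*s/(3*(s^2 + 1) ^2) 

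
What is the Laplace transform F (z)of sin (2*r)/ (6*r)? atan (2/z)/6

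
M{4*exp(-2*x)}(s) 2^(2 - s)*gamma(s)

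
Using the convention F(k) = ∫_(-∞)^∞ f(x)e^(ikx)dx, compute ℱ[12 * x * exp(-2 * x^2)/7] 3 * sqrt(2) * I * sqrt(pi) * k * exp(-k^2/8)/14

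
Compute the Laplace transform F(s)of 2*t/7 2/(7*s^2)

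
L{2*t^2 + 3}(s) 4/s^3 + 3/s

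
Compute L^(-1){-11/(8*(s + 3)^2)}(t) -11*t*exp(-3*t)/8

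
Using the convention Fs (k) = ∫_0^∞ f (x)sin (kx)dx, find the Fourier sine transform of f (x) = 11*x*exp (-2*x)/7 44*k/ (7*(k^2 + 4)^2)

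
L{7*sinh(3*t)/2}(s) 21/(2*(s^2 - 9))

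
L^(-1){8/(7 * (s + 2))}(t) 8 * exp(-2 * t)/7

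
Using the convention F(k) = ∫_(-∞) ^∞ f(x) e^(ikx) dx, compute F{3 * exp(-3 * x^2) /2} sqrt(3) * sqrt(pi) * exp(-k^2/12) /2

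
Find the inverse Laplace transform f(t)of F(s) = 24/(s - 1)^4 4*t^3*exp(t)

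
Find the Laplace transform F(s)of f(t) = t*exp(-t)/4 1/(4*(s + 1)^2)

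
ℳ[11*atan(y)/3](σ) -11*pi*sec(pi*σ/2)/(6*σ)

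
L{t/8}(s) 1/(8 * s^2) 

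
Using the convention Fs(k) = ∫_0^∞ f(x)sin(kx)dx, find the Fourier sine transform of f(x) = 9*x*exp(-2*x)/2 18*k/(k^2 + 4)^2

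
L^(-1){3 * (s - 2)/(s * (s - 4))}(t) 3 * exp(2 * t) * cosh(2 * t)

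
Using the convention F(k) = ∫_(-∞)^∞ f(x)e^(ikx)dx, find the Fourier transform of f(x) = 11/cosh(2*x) 11*pi/(2*cosh(pi*k/4))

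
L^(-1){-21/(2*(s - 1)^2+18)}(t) -7*exp(t)*sin(3*t)/2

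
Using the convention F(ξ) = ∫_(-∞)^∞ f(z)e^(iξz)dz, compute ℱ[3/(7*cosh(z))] 3*pi/(7*cosh(pi*ξ/2))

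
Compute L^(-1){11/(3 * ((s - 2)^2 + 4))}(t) 11 * exp(2 * t) * sin(2 * t)/6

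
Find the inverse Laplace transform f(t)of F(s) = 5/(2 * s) 5/2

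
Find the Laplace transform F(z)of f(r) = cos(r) z/(z^2+1)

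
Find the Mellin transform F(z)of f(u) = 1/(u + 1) pi*csc(pi*z)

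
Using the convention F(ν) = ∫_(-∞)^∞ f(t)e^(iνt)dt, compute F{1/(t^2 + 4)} pi*exp(-2*Abs(ν))/2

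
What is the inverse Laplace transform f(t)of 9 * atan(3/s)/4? 9 * sin(3 * t)/(4 * t)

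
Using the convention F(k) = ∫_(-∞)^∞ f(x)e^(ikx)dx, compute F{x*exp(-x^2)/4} I*sqrt(pi)*k*exp(-k^2/4)/8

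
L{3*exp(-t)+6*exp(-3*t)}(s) 6/(s+3)+3/(s+1)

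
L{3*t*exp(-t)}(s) 3/(s + 1)^2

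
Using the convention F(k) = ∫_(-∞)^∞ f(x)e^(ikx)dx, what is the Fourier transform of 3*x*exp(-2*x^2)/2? 3*sqrt(2)*I*sqrt(pi)*k*exp(-k^2/8)/16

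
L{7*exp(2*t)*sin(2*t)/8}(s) 7/(4*((s - 2)^2 + 4))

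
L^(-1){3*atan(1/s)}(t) 3*sin(t)/t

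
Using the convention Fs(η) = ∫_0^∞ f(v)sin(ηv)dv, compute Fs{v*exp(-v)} 2*η/(η^2 + 1)^2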